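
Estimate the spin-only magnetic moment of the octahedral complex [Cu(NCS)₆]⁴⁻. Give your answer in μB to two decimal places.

1.73 μB

Each NCS⁻ contributes -1; 6 × (-1) = -6. With overall charge -4, Cu is in the +2 oxidation state.
Group 11 minus oxidation state +2 gives a d⁹ configuration for Cu²⁺.
Configuration: t₂g⁶ eg³ → 1 unpaired electron.
μ(spin-only) = √[1(1+2)] = √3 ≈ 1.73 μB.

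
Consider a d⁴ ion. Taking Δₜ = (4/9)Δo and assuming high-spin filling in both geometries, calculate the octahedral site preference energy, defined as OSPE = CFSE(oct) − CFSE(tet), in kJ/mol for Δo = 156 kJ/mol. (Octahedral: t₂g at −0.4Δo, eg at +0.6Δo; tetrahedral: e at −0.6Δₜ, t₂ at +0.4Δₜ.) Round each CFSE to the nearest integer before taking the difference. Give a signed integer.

-66

Octahedral (high-spin): t₂g³ eg¹, CFSE = 3(−0.4) + 1(+0.6) = -0.6Δo = -0.6 × 156 = -94 kJ/mol.
Tetrahedral e² t₂² gives -0.4Δₜ = -0.4 × (4/9) × 156 = -28 kJ/mol.
Subtracting, OSPE = -94 − (-28) = -66 kJ/mol.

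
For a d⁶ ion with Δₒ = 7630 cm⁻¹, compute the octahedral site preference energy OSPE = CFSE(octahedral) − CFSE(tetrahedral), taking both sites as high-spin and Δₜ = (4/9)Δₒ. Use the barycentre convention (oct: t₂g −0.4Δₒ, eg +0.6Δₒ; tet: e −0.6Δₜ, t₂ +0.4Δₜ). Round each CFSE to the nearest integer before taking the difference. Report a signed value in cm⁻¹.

-1017

Octahedral (high-spin): t2g^4 e_g^2, CFSE = 4(−0.4) + 2(+0.6) = -0.4Δₒ = -0.4 × 7630 = -3052 cm⁻¹.
In a tetrahedral site the filling is e^3 t2^3: CFSE(tet) = -0.6Δₜ = -0.6 × (4/9)(7630) = -2035 cm⁻¹.
OSPE = -3052 − (-2035) = -1017 cm⁻¹.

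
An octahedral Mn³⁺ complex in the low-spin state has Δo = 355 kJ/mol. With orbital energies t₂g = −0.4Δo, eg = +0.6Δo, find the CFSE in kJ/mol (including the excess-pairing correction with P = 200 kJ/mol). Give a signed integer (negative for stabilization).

-368

Mn is in group 7, so Mn³⁺ is d⁴ (7 − 3 = 4).
The d⁴ electrons fill as t₂g⁴ eg⁰.
CFSE(orbital) = 4×(-0.4Δo) + 0×(0.6Δo) = -1.6Δo; with Δo = 355 kJ/mol that is -568 kJ/mol.
Pairing penalty: 1 pair vs 0 in the high-spin reference → 1 extra × P = 200 kJ/mol.
Combining: -568 + 200 = -368 kJ/mol.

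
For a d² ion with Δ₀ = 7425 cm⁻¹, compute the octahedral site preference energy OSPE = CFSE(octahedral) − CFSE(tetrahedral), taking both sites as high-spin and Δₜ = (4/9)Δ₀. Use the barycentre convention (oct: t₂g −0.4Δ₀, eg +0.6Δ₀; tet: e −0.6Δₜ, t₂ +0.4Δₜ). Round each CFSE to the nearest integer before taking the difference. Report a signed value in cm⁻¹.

-1980

In an octahedral site d² (HS) is t₂g² eg⁰, giving CFSE(oct) = -0.8Δ₀ = -5940 cm⁻¹.
In a tetrahedral site the filling is e² t₂⁰: CFSE(tet) = -1.2Δₜ = -1.2 × (4/9)(7425) = -3960 cm⁻¹.
OSPE = CFSE(oct) − CFSE(tet) = -5940 − (-3960) = -1980 cm⁻¹.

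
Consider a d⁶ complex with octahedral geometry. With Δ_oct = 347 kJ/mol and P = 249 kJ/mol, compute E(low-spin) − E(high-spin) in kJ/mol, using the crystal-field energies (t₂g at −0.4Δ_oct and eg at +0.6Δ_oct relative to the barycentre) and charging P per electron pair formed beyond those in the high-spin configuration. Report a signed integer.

High-spin d⁶ fills as t₂g⁴ eg² with CFSE 4(−0.4) + 2(+0.6) = -0.4Δ_oct = -139 kJ/mol.
Low-spin: t₂g⁶ eg⁰, orbital CFSE = -2.4Δ_oct = -833 kJ/mol; plus 2 excess pairs × P = +498 kJ/mol; total -335 kJ/mol.
The difference is -335 − (-139) = -196 kJ/mol, so low-spin lies lower.

-196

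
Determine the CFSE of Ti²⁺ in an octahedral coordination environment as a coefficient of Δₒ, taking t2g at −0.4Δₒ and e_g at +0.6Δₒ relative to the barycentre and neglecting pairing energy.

-0.8 Δₒ

Ti is in group 4, so Ti²⁺ is d² (4 − 2 = 2).
Configuration: t2g^2 e_g^0.
CFSE = 2(-0.4Δₒ) + 0(0.6Δₒ) = -0.8Δₒ + 0.0Δₒ = -0.8Δₒ.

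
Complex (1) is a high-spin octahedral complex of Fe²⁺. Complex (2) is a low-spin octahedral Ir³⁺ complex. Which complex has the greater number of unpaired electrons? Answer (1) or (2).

(1): Fe sits in group 8; removing 2 electrons leaves Fe²⁺ with 8 − 2 = 6 d electrons; t2g^4 e_g^2 → 4 unpaired.
(2): Group 9 minus oxidation state +3 gives a d⁶ configuration for Ir³⁺; t₂g⁶ eg⁰ → 0 unpaired.
So (1) has more unpaired electrons.

(1)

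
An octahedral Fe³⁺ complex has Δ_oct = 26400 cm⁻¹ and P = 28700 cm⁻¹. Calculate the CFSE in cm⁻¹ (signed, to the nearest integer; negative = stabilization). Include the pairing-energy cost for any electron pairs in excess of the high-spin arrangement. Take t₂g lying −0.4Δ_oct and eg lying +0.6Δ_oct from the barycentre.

0

Fe sits in group 8; removing 3 electrons leaves Fe³⁺ with 8 − 3 = 5 d electrons.
Here Δ_oct < P (26400 < 28700), so the high-spin state is favoured.
Filling d⁵ accordingly: t₂g³ eg².
Orbital CFSE = 0.0Δ_oct = 0.0 × 26400 = 0 cm⁻¹.
High-spin has no excess pairs, so no pairing correction applies.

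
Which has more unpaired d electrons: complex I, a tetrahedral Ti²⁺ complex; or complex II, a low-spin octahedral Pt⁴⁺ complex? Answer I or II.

I: Group 4 minus oxidation state +2 gives a d² configuration for Ti²⁺; Tetrahedral splitting is small, so the complex is high-spin; e² t₂⁰ → 2 unpaired.
II: Pt sits in group 10; removing 4 electrons leaves Pt⁴⁺ with 10 − 4 = 6 d electrons; t₂g⁶ eg⁰ → 0 unpaired.
So I has more unpaired electrons.

I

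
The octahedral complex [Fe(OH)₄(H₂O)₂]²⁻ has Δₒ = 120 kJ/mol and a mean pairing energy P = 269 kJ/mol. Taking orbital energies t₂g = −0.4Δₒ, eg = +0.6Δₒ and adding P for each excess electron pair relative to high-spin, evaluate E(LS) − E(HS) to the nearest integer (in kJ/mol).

Ligand charges: 4×(-1) from OH⁻ and 2×(+0) from H₂O sum to -4; with overall charge -2, Fe is +2.
Fe is in group 8, so Fe²⁺ is d⁶ (8 − 2 = 6).
High-spin: t₂g⁴ eg², CFSE = -0.4Δₒ = -48 kJ/mol.
Low-spin: t₂g⁶ eg⁰, orbital CFSE = -2.4Δₒ = -288 kJ/mol; plus 2 excess pairs × P = +538 kJ/mol; total 250 kJ/mol.
Thus E(LS) − E(HS) = 298 kJ/mol.

298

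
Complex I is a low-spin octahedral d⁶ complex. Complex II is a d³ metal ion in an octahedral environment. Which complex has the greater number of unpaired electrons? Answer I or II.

II

I: t₂g⁶ eg⁰ → 0 unpaired.
II: t2g^3 e_g^0 → 3 unpaired.
So II has more unpaired electrons.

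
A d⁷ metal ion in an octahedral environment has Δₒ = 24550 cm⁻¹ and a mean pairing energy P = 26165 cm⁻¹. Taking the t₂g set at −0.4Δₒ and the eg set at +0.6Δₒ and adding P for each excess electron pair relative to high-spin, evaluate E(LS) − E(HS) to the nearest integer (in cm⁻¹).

1615

High-spin: t₂g⁵ eg², CFSE = -0.8Δₒ = -19640 cm⁻¹.
Low-spin: t₂g⁶ eg¹, orbital CFSE = -1.8Δₒ = -44190 cm⁻¹; plus 1 excess pair × P = +26165 cm⁻¹; total -18025 cm⁻¹.
The difference is -18025 − (-19640) = 1615 cm⁻¹, so high-spin lies lower.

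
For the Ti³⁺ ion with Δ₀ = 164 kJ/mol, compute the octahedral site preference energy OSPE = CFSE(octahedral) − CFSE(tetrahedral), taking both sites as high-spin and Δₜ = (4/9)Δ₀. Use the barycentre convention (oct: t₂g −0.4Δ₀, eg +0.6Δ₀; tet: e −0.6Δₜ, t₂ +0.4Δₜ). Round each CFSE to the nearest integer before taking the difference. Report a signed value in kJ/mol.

-22

Ti is in group 4, so Ti³⁺ is d¹ (4 − 3 = 1).
Octahedral high-spin t2g^1 e_g^0: CFSE = -0.4 × 164 = -66 kJ/mol.
Tetrahedral: e^1 t2^0, CFSE = 1(−0.6) + 0(+0.4) = -0.6Δₜ = -0.6 × (4/9) × 164 = -44 kJ/mol.
OSPE = -66 − (-44) = -22 kJ/mol.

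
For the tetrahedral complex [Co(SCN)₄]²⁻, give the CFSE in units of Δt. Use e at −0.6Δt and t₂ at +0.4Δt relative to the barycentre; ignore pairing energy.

Each SCN⁻ contributes -1; 4 × (-1) = -4. With overall charge -2, Co is in the +2 oxidation state.
Co²⁺: group 9, so d-count = 9 − 2 = 7.
With tetrahedral geometry the complex is necessarily high-spin.
Configuration: e⁴ t₂³.
CFSE = 4(-0.6Δt) + 3(0.4Δt) = -2.4Δt + 1.2Δt = -1.2Δt.

-1.2 Δt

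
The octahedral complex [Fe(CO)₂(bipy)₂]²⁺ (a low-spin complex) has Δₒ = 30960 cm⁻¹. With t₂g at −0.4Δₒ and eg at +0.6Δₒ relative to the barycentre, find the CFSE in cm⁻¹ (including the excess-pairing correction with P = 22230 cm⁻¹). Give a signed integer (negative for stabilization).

Ligand charges: 2×(+0) from CO and 2×(+0) from bipy sum to +0; with overall charge +2, Fe is +2.
Fe²⁺: group 8, so d-count = 8 − 2 = 6.
Configuration: t₂g⁶ eg⁰.
CFSE(orbital) = 6×(-0.4Δₒ) + 0×(0.6Δₒ) = -2.4Δₒ; with Δₒ = 30960 cm⁻¹ that is -74304 cm⁻¹.
Pairing penalty: 3 pairs vs 1 in the high-spin reference → 2 extra × P = 44460 cm⁻¹.
Combining: -74304 + 44460 = -29844 cm⁻¹.

-29844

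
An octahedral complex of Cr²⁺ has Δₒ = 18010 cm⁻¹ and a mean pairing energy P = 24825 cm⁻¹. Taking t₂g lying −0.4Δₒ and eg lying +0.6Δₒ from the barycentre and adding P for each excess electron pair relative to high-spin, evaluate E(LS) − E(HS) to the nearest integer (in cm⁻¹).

6815

Cr sits in group 6; removing 2 electrons leaves Cr²⁺ with 6 − 2 = 4 d electrons.
High-spin: t₂g³ eg¹, CFSE = -0.6Δₒ = -10806 cm⁻¹.
Low-spin: t₂g⁴ eg⁰, orbital CFSE = -1.6Δₒ = -28816 cm⁻¹; plus 1 excess pair × P = +24825 cm⁻¹; total -3991 cm⁻¹.
E(LS) − E(HS) = -3991 − (-10806) = 6815 cm⁻¹.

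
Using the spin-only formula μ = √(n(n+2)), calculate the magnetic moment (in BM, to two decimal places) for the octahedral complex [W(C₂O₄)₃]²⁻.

Each C₂O₄²⁻ contributes -2; 3 × (-2) = -6. With overall charge -2, W is in the +4 oxidation state.
W⁴⁺: group 6, so d-count = 6 − 4 = 2.
Configuration: t2g^2 e_g^0 → 2 unpaired electrons.
μ(spin-only) = √[2(2+2)] = √8 ≈ 2.83 BM.

2.83 BM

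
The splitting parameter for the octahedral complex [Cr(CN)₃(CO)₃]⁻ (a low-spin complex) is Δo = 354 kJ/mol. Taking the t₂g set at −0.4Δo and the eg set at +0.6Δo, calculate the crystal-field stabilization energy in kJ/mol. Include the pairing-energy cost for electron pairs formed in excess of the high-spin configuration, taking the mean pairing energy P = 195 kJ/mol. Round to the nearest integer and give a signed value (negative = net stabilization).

-371

Ligand charges: 3×(-1) from CN⁻ and 3×(+0) from CO sum to -3; with overall charge -1, Cr is +2.
Cr is in group 6, so Cr²⁺ is d⁴ (6 − 2 = 4).
The d⁴ electrons fill as t₂g⁴ eg⁰.
Orbital CFSE = 4(-0.4) + 0(0.6) = -1.6Δo = -1.6 × 354 = -566 kJ/mol.
Pairing penalty: 1 pair vs 0 in the high-spin reference → 1 extra × P = 195 kJ/mol.
Overall CFSE = -566 + 195 = -371 kJ/mol.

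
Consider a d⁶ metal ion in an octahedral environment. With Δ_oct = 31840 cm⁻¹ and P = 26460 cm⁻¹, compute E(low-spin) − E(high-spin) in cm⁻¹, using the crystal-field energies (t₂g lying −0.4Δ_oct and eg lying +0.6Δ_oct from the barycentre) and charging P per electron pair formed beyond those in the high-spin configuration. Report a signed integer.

-10760

High-spin: t₂g⁴ eg², CFSE = -0.4Δ_oct = -12736 cm⁻¹.
For low-spin the configuration is t₂g⁶ eg⁰: orbital energy -2.4 × 31840 = -76416 cm⁻¹, and 2 additional pairs relative to high-spin add 52920 cm⁻¹, giving -23496 cm⁻¹.
Thus E(LS) − E(HS) = -10760 cm⁻¹.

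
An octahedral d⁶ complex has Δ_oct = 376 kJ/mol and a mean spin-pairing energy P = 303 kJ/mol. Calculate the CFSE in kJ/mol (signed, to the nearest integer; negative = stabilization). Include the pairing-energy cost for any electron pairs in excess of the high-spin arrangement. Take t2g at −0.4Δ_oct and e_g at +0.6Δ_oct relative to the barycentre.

-296

Since Δ_oct = 376 kJ/mol > P = 303 kJ/mol, the complex adopts the low-spin configuration.
Filling d⁶ accordingly: t2g^6 e_g^0.
Orbital CFSE = -2.4Δ_oct = -2.4 × 376 = -902 kJ/mol.
Excess pairs vs high-spin: 3 − 1 = 2; pairing cost = +606 kJ/mol.
Net CFSE = -902 + 606 = -296 kJ/mol.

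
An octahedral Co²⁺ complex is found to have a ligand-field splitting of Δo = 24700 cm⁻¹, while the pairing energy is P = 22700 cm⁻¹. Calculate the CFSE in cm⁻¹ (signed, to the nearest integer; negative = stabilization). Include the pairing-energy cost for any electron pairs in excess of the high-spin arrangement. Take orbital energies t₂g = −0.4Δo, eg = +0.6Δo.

-21760

Co is in group 9, so Co²⁺ is d⁷ (9 − 2 = 7).
Since Δo = 24700 cm⁻¹ > P = 22700 cm⁻¹, the complex adopts the low-spin configuration.
Filling d⁷ accordingly: t₂g⁶ eg¹.
Orbital CFSE = -1.8Δo = -1.8 × 24700 = -44460 cm⁻¹.
Excess pairs vs high-spin: 3 − 2 = 1; pairing cost = +22700 cm⁻¹.
Net CFSE = -44460 + 22700 = -21760 cm⁻¹.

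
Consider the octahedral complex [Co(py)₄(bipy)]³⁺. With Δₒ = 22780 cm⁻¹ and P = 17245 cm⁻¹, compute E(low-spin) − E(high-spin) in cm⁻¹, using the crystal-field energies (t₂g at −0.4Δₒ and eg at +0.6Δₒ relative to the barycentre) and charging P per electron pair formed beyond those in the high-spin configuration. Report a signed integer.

Ligand charges: 4×(+0) from py and 1×(+0) from bipy sum to +0; with overall charge +3, Co is +3.
Co sits in group 9; removing 3 electrons leaves Co³⁺ with 9 − 3 = 6 d electrons.
In the high-spin limit (t₂g⁴ eg²) the orbital term is -0.4Δₒ = -9112 cm⁻¹, with no excess pairing.
Low-spin: t₂g⁶ eg⁰, orbital CFSE = -2.4Δₒ = -54672 cm⁻¹; plus 2 excess pairs × P = +34490 cm⁻¹; total -20182 cm⁻¹.
E(LS) − E(HS) = -20182 − (-9112) = -11070 cm⁻¹.

-11070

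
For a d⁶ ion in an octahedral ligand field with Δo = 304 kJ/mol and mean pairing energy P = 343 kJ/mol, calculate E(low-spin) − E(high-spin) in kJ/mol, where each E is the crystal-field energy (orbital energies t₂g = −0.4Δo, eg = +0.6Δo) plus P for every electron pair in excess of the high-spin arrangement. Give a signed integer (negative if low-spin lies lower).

78

In the high-spin limit (t₂g⁴ eg²) the orbital term is -0.4Δo = -122 kJ/mol, with no excess pairing.
For low-spin the configuration is t₂g⁶ eg⁰: orbital energy -2.4 × 304 = -730 kJ/mol, and 2 additional pairs relative to high-spin add 686 kJ/mol, giving -44 kJ/mol.
E(LS) − E(HS) = -44 − (-122) = 78 kJ/mol.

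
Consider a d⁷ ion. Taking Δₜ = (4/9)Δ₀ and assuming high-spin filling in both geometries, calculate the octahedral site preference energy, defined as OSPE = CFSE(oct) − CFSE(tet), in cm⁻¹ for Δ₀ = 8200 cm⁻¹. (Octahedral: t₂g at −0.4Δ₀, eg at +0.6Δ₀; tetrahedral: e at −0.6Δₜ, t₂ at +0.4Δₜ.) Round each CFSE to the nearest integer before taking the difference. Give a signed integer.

Octahedral high-spin t2g^5 e_g^2: CFSE = -0.8 × 8200 = -6560 cm⁻¹.
In a tetrahedral site the filling is e^4 t2^3: CFSE(tet) = -1.2Δₜ = -1.2 × (4/9)(8200) = -4373 cm⁻¹.
Subtracting, OSPE = -6560 − (-4373) = -2187 cm⁻¹.

-2187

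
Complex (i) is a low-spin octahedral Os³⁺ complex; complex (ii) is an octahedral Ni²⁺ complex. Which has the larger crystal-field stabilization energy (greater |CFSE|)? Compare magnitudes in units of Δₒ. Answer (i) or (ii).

(i): Group 8 minus oxidation state +3 gives a d⁵ configuration for Os³⁺; t2g^5 e_g^0, CFSE = -2.0Δₒ.
(ii): Group 10 minus oxidation state +2 gives a d⁸ configuration for Ni²⁺; For octahedral d⁸ the high- and low-spin configurations coincide; t2g^6 e_g^2, CFSE = -1.2Δₒ.
So (i) has the larger |CFSE|.

(i)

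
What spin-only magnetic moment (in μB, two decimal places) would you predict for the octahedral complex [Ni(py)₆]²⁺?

py is neutral, so the +2 overall charge sits on Ni: oxidation state +2.
Ni is in group 10, so Ni²⁺ is d⁸ (10 − 2 = 8).
Configuration: t2g^6 e_g^2 → 2 unpaired electrons.
μ(spin-only) = √[2(2+2)] = √8 ≈ 2.83 μB.

2.83 μB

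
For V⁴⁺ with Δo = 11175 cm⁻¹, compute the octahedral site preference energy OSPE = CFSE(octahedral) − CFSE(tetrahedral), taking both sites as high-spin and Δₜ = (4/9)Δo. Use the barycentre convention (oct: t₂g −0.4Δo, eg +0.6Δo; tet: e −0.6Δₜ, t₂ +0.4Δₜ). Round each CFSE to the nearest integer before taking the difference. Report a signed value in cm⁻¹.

Group 5 minus oxidation state +4 gives a d¹ configuration for V⁴⁺.
In an octahedral site d¹ (HS) is t₂g¹ eg⁰, giving CFSE(oct) = -0.4Δo = -4470 cm⁻¹.
Tetrahedral: e¹ t₂⁰, CFSE = 1(−0.6) + 0(+0.4) = -0.6Δₜ = -0.6 × (4/9) × 11175 = -2980 cm⁻¹.
OSPE = CFSE(oct) − CFSE(tet) = -4470 − (-2980) = -1490 cm⁻¹.

-1490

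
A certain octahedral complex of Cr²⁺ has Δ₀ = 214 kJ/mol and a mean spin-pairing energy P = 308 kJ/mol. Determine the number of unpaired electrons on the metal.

Cr²⁺: group 6, so d-count = 6 − 2 = 4.
Δ₀ < P, so pairing is avoided: the ground state is high-spin.
That gives t₂g³ eg¹.
Unpaired electrons: 4.

4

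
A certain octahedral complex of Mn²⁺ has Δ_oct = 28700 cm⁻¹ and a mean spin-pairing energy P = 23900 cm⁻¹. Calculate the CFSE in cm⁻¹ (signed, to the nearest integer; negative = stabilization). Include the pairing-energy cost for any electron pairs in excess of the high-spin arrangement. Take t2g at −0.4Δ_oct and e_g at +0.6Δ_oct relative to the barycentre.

-9600

Mn is in group 7, so Mn²⁺ is d⁵ (7 − 2 = 5).
Since Δ_oct = 28700 cm⁻¹ > P = 23900 cm⁻¹, the complex adopts the low-spin configuration.
That gives t2g^5 e_g^0.
Orbital CFSE = -2.0Δ_oct = -2.0 × 28700 = -57400 cm⁻¹.
Excess pairs vs high-spin: 2 − 0 = 2; pairing cost = +47800 cm⁻¹.
Net CFSE = -57400 + 47800 = -9600 cm⁻¹.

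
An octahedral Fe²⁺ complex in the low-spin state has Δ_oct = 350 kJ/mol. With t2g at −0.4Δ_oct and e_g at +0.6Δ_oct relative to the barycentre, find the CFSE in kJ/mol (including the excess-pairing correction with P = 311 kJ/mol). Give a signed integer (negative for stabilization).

Fe is in group 8, so Fe²⁺ is d⁶ (8 − 2 = 6).
Configuration: t2g^6 e_g^0.
CFSE(orbital) = 6×(-0.4Δ_oct) + 0×(0.6Δ_oct) = -2.4Δ_oct; with Δ_oct = 350 kJ/mol that is -840 kJ/mol.
Relative to high-spin t2g^4 e_g^2 (1 paired), the low-spin configuration has 2 additional pairs, contributing +2 × 311 = +622 kJ/mol.
Combining: -840 + 622 = -218 kJ/mol.

-218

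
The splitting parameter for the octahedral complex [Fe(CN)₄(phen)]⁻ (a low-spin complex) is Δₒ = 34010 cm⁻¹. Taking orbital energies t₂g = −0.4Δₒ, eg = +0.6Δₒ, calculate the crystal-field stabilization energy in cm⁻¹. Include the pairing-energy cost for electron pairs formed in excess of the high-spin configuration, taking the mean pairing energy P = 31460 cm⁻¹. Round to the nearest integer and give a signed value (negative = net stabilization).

-5100

Ligand charges: 4×(-1) from CN⁻ and 1×(+0) from phen sum to -4; with overall charge -1, Fe is +3.
Group 8 minus oxidation state +3 gives a d⁵ configuration for Fe³⁺.
Electron filling gives t₂g⁵ eg⁰.
The orbital stabilization is -2.0Δₒ = -2.0 × 34010 = -68020 cm⁻¹.
Relative to high-spin t₂g³ eg² (0 paired), the low-spin configuration has 2 additional pairs, contributing +2 × 31460 = +62920 cm⁻¹.
Overall CFSE = -68020 + 62920 = -5100 cm⁻¹.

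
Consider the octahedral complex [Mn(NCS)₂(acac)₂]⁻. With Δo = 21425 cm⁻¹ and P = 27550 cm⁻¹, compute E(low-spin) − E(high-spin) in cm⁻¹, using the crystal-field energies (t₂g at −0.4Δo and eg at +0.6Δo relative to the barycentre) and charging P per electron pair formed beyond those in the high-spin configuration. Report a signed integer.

Ligand charges: 2×(-1) from NCS⁻ and 2×(-1) from acac⁻ sum to -4; with overall charge -1, Mn is +3.
Group 7 minus oxidation state +3 gives a d⁴ configuration for Mn³⁺.
In the high-spin limit (t₂g³ eg¹) the orbital term is -0.6Δo = -12855 cm⁻¹, with no excess pairing.
Low-spin: t₂g⁴ eg⁰, orbital CFSE = -1.6Δo = -34280 cm⁻¹; plus 1 excess pair × P = +27550 cm⁻¹; total -6730 cm⁻¹.
The difference is -6730 − (-12855) = 6125 cm⁻¹, so high-spin lies lower.

6125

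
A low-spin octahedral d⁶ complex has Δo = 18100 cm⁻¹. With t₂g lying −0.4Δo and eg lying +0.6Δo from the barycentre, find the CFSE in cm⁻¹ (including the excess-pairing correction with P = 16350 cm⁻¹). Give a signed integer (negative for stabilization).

The d⁶ electrons fill as t₂g⁶ eg⁰.
CFSE(orbital) = 6×(-0.4Δo) + 0×(0.6Δo) = -2.4Δo; with Δo = 18100 cm⁻¹ that is -43440 cm⁻¹.
Relative to high-spin t₂g⁴ eg² (1 paired), the low-spin configuration has 2 additional pairs, contributing +2 × 16350 = +32700 cm⁻¹.
Combining: -43440 + 32700 = -10740 cm⁻¹.

-10740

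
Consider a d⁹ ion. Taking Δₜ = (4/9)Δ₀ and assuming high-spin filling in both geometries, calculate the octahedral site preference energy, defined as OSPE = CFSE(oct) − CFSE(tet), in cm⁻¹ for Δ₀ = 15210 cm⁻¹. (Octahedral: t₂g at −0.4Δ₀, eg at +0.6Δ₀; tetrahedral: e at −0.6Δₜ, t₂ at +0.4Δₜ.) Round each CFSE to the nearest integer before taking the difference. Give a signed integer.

-6422

Octahedral high-spin t₂g⁶ eg³: CFSE = -0.6 × 15210 = -9126 cm⁻¹.
Tetrahedral e⁴ t₂⁵ gives -0.4Δₜ = -0.4 × (4/9) × 15210 = -2704 cm⁻¹.
OSPE = CFSE(oct) − CFSE(tet) = -9126 − (-2704) = -6422 cm⁻¹.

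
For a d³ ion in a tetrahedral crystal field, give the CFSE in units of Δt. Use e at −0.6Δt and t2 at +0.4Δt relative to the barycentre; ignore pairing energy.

-0.8 Δt

With tetrahedral geometry the complex is necessarily high-spin.
Configuration: e^2 t2^1.
CFSE = 2(-0.6Δt) + 1(0.4Δt) = -1.2Δt + 0.4Δt = -0.8Δt.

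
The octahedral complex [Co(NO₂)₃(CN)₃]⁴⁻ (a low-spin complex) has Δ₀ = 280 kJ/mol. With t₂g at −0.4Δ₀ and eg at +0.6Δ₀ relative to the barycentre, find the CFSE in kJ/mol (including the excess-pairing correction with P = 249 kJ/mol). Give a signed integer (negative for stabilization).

-255

Ligand charges: 3×(-1) from NO₂⁻ and 3×(-1) from CN⁻ sum to -6; with overall charge -4, Co is +2.
Group 9 minus oxidation state +2 gives a d⁷ configuration for Co²⁺.
Configuration: t₂g⁶ eg¹.
Orbital CFSE = 6(-0.4) + 1(0.6) = -1.8Δ₀ = -1.8 × 280 = -504 kJ/mol.
Pairing penalty: 3 pairs vs 2 in the high-spin reference → 1 extra × P = 249 kJ/mol.
Combining: -504 + 249 = -255 kJ/mol.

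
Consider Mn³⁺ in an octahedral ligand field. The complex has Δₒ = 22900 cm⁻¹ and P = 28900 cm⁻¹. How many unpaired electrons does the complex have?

Mn³⁺: group 7, so d-count = 7 − 3 = 4.
With Δₒ < P the complex is high-spin.
That gives t₂g³ eg¹.
Unpaired electrons: 4.

4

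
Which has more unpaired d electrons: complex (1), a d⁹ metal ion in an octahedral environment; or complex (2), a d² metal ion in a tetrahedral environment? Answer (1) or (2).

(2)

(1): For octahedral d⁹ the high- and low-spin configurations coincide; t₂g⁶ eg³ → 1 unpaired.
(2): Tetrahedral fields are weak (Δₜ ≈ 4/9 Δₒ), so electrons fill high-spin; e^2 t2^0 → 2 unpaired.
So (2) has more unpaired electrons.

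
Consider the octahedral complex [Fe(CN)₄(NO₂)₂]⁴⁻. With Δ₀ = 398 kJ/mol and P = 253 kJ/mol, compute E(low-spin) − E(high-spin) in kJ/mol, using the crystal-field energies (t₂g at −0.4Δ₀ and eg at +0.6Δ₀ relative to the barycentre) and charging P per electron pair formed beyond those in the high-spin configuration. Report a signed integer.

-290

Ligand charges: 4×(-1) from CN⁻ and 2×(-1) from NO₂⁻ sum to -6; with overall charge -4, Fe is +2.
Group 8 minus oxidation state +2 gives a d⁶ configuration for Fe²⁺.
High-spin: t₂g⁴ eg², CFSE = -0.4Δ₀ = -159 kJ/mol.
Low-spin: t₂g⁶ eg⁰, orbital CFSE = -2.4Δ₀ = -955 kJ/mol; plus 2 excess pairs × P = +506 kJ/mol; total -449 kJ/mol.
E(LS) − E(HS) = -449 − (-159) = -290 kJ/mol.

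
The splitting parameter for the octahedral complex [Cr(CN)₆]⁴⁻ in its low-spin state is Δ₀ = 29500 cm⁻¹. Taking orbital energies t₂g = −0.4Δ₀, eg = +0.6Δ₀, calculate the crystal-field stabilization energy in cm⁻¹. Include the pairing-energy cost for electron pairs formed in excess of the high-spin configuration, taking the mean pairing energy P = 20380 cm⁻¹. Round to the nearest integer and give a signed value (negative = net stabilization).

Each CN⁻ contributes -1; 6 × (-1) = -6. With overall charge -4, Cr is in the +2 oxidation state.
Cr²⁺: group 6, so d-count = 6 − 2 = 4.
Electron filling gives t₂g⁴ eg⁰.
Orbital CFSE = 4(-0.4) + 0(0.6) = -1.6Δ₀ = -1.6 × 29500 = -47200 cm⁻¹.
Relative to high-spin t₂g³ eg¹ (0 paired), the low-spin configuration has 1 additional pair, contributing +1 × 20380 = +20380 cm⁻¹.
Net CFSE = -47200 + 20380 = -26820 cm⁻¹.

-26820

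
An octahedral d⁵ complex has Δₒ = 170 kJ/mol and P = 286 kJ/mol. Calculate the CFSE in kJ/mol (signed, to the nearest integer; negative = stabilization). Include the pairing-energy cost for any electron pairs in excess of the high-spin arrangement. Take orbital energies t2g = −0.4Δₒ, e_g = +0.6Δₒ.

Δₒ < P, so pairing is avoided: the ground state is high-spin.
That gives t2g^3 e_g^2.
Orbital CFSE = 0.0Δₒ = 0.0 × 170 = 0 kJ/mol.
High-spin has no excess pairs, so no pairing correction applies.

0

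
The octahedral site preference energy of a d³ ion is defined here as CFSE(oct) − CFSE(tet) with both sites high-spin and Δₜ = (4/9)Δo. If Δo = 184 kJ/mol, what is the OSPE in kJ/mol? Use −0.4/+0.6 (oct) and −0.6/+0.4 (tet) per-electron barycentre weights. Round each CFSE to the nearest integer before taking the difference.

-156

Octahedral high-spin t2g^3 e_g^0: CFSE = -1.2 × 184 = -221 kJ/mol.
Tetrahedral: e^2 t2^1, CFSE = 2(−0.6) + 1(+0.4) = -0.8Δₜ = -0.8 × (4/9) × 184 = -65 kJ/mol.
Subtracting, OSPE = -221 − (-65) = -156 kJ/mol.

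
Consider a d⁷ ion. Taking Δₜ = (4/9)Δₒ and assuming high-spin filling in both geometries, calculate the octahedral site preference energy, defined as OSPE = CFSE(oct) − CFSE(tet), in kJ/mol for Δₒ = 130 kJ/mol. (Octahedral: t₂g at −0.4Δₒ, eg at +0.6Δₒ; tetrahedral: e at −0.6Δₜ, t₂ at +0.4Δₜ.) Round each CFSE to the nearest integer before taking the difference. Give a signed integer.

Octahedral high-spin t₂g⁵ eg²: CFSE = -0.8 × 130 = -104 kJ/mol.
Tetrahedral e⁴ t₂³ gives -1.2Δₜ = -1.2 × (4/9) × 130 = -69 kJ/mol.
OSPE = -104 − (-69) = -35 kJ/mol.

-35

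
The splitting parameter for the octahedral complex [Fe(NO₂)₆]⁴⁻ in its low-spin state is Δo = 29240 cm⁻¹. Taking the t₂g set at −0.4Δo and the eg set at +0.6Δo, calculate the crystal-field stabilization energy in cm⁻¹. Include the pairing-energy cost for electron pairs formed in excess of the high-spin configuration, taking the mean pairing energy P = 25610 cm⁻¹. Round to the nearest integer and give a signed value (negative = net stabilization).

Each NO₂⁻ contributes -1; 6 × (-1) = -6. With overall charge -4, Fe is in the +2 oxidation state.
Group 8 minus oxidation state +2 gives a d⁶ configuration for Fe²⁺.
Configuration: t₂g⁶ eg⁰.
The orbital stabilization is -2.4Δo = -2.4 × 29240 = -70176 cm⁻¹.
Relative to high-spin t₂g⁴ eg² (1 paired), the low-spin configuration has 2 additional pairs, contributing +2 × 25610 = +51220 cm⁻¹.
Combining: -70176 + 51220 = -18956 cm⁻¹.

-18956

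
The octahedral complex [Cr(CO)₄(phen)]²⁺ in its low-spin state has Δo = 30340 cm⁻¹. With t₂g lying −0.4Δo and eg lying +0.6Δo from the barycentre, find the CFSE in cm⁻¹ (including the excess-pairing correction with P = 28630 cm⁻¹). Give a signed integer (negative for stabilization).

Ligand charges: 4×(+0) from CO and 1×(+0) from phen sum to +0; with overall charge +2, Cr is +2.
Group 6 minus oxidation state +2 gives a d⁴ configuration for Cr²⁺.
The d⁴ electrons fill as t₂g⁴ eg⁰.
The orbital stabilization is -1.6Δo = -1.6 × 30340 = -48544 cm⁻¹.
Relative to high-spin t₂g³ eg¹ (0 paired), the low-spin configuration has 1 additional pair, contributing +1 × 28630 = +28630 cm⁻¹.
Overall CFSE = -48544 + 28630 = -19914 cm⁻¹.

-19914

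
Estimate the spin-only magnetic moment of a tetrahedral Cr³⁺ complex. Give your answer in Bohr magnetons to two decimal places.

Group 6 minus oxidation state +3 gives a d³ configuration for Cr³⁺.
Tetrahedral splitting is small, so the complex is high-spin.
Configuration: e^2 t2^1 → 3 unpaired electrons.
μ(spin-only) = √[3(3+2)] = √15 ≈ 3.87 Bohr magnetons.

3.87 Bohr magnetons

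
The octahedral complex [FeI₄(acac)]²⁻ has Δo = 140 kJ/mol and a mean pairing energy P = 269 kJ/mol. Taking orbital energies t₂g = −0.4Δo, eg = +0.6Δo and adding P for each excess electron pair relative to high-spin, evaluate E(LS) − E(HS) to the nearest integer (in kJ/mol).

258

Ligand charges: 4×(-1) from I⁻ and 1×(-1) from acac⁻ sum to -5; with overall charge -2, Fe is +3.
Fe sits in group 8; removing 3 electrons leaves Fe³⁺ with 8 − 3 = 5 d electrons.
In the high-spin limit (t₂g³ eg²) the orbital term is 0.0Δo = 0 kJ/mol, with no excess pairing.
Low-spin: t₂g⁵ eg⁰, orbital CFSE = -2.0Δo = -280 kJ/mol; plus 2 excess pairs × P = +538 kJ/mol; total 258 kJ/mol.
E(LS) − E(HS) = 258 − (0) = 258 kJ/mol.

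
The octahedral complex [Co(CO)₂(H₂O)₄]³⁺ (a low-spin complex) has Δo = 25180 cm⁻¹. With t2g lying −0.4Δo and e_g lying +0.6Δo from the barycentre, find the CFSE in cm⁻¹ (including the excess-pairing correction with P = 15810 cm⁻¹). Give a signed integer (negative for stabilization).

Ligand charges: 2×(+0) from CO and 4×(+0) from H₂O sum to +0; with overall charge +3, Co is +3.
Co³⁺: group 9, so d-count = 9 − 3 = 6.
Electron filling gives t2g^6 e_g^0.
CFSE(orbital) = 6×(-0.4Δo) + 0×(0.6Δo) = -2.4Δo; with Δo = 25180 cm⁻¹ that is -60432 cm⁻¹.
High-spin d⁶ would be t2g^4 e_g^2 with 1 pair; low-spin has 3, so 2 excess pairs cost +2P = +31620 cm⁻¹.
Net CFSE = -60432 + 31620 = -28812 cm⁻¹.

-28812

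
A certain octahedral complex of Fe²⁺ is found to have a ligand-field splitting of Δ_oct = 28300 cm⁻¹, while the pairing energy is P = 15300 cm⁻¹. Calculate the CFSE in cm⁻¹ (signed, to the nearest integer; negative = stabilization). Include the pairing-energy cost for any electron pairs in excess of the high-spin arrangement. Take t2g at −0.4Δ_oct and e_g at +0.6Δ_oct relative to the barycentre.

Fe²⁺: group 8, so d-count = 8 − 2 = 6.
Here Δ_oct > P (28300 > 15300), so the low-spin state is favoured.
Filling d⁶ accordingly: t2g^6 e_g^0.
Orbital CFSE = -2.4Δ_oct = -2.4 × 28300 = -67920 cm⁻¹.
Excess pairs vs high-spin: 3 − 1 = 2; pairing cost = +30600 cm⁻¹.
Net CFSE = -67920 + 30600 = -37320 cm⁻¹.

-37320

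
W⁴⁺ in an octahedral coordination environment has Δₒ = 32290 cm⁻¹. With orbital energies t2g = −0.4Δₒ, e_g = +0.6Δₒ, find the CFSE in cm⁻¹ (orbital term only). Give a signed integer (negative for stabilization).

W⁴⁺: group 6, so d-count = 6 − 4 = 2.
For octahedral d² the high- and low-spin configurations coincide.
The d² electrons fill as t2g^2 e_g^0.
CFSE(orbital) = 2×(-0.4Δₒ) + 0×(0.6Δₒ) = -0.8Δₒ; with Δₒ = 32290 cm⁻¹ that is -25832 cm⁻¹.

-25832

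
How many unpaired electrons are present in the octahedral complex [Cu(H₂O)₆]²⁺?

H₂O is neutral, so the +2 overall charge sits on Cu: oxidation state +2.
Cu sits in group 11; removing 2 electrons leaves Cu²⁺ with 11 − 2 = 9 d electrons.
Configuration: t2g^6 e_g^3, giving 1 unpaired electron.

1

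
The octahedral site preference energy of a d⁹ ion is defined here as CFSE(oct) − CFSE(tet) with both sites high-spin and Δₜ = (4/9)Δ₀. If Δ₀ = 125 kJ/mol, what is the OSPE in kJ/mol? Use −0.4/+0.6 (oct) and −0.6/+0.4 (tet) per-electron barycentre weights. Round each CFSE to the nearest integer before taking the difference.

-53

Octahedral (high-spin): t2g^6 e_g^3, CFSE = 6(−0.4) + 3(+0.6) = -0.6Δ₀ = -0.6 × 125 = -75 kJ/mol.
Tetrahedral e^4 t2^5 gives -0.4Δₜ = -0.4 × (4/9) × 125 = -22 kJ/mol.
OSPE = -75 − (-22) = -53 kJ/mol.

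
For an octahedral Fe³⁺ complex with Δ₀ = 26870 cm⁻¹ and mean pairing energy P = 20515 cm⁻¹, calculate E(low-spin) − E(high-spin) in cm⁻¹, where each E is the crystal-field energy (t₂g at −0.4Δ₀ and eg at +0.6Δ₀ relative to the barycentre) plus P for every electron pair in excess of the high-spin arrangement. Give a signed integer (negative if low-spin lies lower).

-12710

Fe sits in group 8; removing 3 electrons leaves Fe³⁺ with 8 − 3 = 5 d electrons.
High-spin d⁵ fills as t₂g³ eg² with CFSE 3(−0.4) + 2(+0.6) = 0.0Δ₀ = 0 cm⁻¹.
Low-spin t₂g⁵ eg⁰ gives -2.0Δ₀ = -53740 cm⁻¹, but forming 2 extra pairs costs 2P = 41030 cm⁻¹, so E(LS) = -53740 + 41030 = -12710 cm⁻¹.
Thus E(LS) − E(HS) = -12710 cm⁻¹.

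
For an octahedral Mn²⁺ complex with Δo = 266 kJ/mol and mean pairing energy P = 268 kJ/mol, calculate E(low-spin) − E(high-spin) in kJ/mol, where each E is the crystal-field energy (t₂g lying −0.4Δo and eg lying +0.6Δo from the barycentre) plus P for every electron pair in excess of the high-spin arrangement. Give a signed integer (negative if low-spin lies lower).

4

Group 7 minus oxidation state +2 gives a d⁵ configuration for Mn²⁺.
High-spin d⁵ fills as t₂g³ eg² with CFSE 3(−0.4) + 2(+0.6) = 0.0Δo = 0 kJ/mol.
Low-spin: t₂g⁵ eg⁰, orbital CFSE = -2.0Δo = -532 kJ/mol; plus 2 excess pairs × P = +536 kJ/mol; total 4 kJ/mol.
Thus E(LS) − E(HS) = 4 kJ/mol.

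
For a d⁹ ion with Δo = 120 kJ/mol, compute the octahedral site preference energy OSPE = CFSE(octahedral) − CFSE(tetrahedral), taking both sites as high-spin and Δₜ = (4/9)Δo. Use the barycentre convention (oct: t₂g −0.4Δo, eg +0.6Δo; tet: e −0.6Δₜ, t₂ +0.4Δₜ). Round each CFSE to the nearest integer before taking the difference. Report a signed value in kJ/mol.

Octahedral high-spin t₂g⁶ eg³: CFSE = -0.6 × 120 = -72 kJ/mol.
Tetrahedral: e⁴ t₂⁵, CFSE = 4(−0.6) + 5(+0.4) = -0.4Δₜ = -0.4 × (4/9) × 120 = -21 kJ/mol.
OSPE = -72 − (-21) = -51 kJ/mol.

-51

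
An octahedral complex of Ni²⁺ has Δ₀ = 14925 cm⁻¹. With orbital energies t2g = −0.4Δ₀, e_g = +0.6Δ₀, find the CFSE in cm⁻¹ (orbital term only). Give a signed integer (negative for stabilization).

Group 10 minus oxidation state +2 gives a d⁸ configuration for Ni²⁺.
Configuration: t2g^6 e_g^2.
Orbital CFSE = 6(-0.4) + 2(0.6) = -1.2Δ₀ = -1.2 × 14925 = -17910 cm⁻¹.

-17910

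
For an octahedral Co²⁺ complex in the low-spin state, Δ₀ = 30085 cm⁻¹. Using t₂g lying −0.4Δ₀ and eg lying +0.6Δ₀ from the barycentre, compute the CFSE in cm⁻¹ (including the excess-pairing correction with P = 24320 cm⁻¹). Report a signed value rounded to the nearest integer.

Co sits in group 9; removing 2 electrons leaves Co²⁺ with 9 − 2 = 7 d electrons.
Electron filling gives t₂g⁶ eg¹.
The orbital stabilization is -1.8Δ₀ = -1.8 × 30085 = -54153 cm⁻¹.
Relative to high-spin t₂g⁵ eg² (2 paired), the low-spin configuration has 1 additional pair, contributing +1 × 24320 = +24320 cm⁻¹.
Overall CFSE = -54153 + 24320 = -29833 cm⁻¹.

-29833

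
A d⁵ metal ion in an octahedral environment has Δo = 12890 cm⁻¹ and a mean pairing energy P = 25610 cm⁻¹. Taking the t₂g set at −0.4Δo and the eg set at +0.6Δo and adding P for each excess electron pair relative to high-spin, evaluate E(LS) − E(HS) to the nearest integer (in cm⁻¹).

25440

High-spin: t₂g³ eg², CFSE = 0.0Δo = 0 cm⁻¹.
Low-spin t₂g⁵ eg⁰ gives -2.0Δo = -25780 cm⁻¹, but forming 2 extra pairs costs 2P = 51220 cm⁻¹, so E(LS) = -25780 + 51220 = 25440 cm⁻¹.
E(LS) − E(HS) = 25440 − (0) = 25440 cm⁻¹.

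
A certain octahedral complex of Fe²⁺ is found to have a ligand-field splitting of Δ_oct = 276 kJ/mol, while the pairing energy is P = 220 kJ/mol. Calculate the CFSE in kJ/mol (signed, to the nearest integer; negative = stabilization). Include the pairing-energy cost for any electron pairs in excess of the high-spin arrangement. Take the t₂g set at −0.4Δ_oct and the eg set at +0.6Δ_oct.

Fe²⁺: group 8, so d-count = 8 − 2 = 6.
With Δ_oct > P the complex is low-spin.
Filling d⁶ accordingly: t₂g⁶ eg⁰.
Orbital CFSE = -2.4Δ_oct = -2.4 × 276 = -662 kJ/mol.
Excess pairs vs high-spin: 3 − 1 = 2; pairing cost = +440 kJ/mol.
Net CFSE = -662 + 440 = -222 kJ/mol.

-222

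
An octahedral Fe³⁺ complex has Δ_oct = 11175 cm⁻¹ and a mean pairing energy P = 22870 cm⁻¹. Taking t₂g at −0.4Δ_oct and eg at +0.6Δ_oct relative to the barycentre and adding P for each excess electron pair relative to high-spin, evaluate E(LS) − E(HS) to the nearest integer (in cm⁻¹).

Fe sits in group 8; removing 3 electrons leaves Fe³⁺ with 8 − 3 = 5 d electrons.
High-spin d⁵ fills as t₂g³ eg² with CFSE 3(−0.4) + 2(+0.6) = 0.0Δ_oct = 0 cm⁻¹.
Low-spin: t₂g⁵ eg⁰, orbital CFSE = -2.0Δ_oct = -22350 cm⁻¹; plus 2 excess pairs × P = +45740 cm⁻¹; total 23390 cm⁻¹.
Thus E(LS) − E(HS) = 23390 cm⁻¹.

23390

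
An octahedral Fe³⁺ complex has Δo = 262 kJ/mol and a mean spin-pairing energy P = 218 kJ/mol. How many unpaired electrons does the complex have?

1

Group 8 minus oxidation state +3 gives a d⁵ configuration for Fe³⁺.
Since Δo = 262 kJ/mol > P = 218 kJ/mol, the complex adopts the low-spin configuration.
That gives t2g^5 e_g^0.
Unpaired electrons: 1.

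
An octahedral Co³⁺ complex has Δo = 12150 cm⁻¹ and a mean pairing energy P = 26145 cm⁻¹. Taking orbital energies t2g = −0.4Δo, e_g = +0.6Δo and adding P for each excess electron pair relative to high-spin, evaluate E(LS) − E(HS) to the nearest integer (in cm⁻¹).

Co³⁺: group 9, so d-count = 9 − 3 = 6.
High-spin: t2g^4 e_g^2, CFSE = -0.4Δo = -4860 cm⁻¹.
Low-spin: t2g^6 e_g^0, orbital CFSE = -2.4Δo = -29160 cm⁻¹; plus 2 excess pairs × P = +52290 cm⁻¹; total 23130 cm⁻¹.
E(LS) − E(HS) = 23130 − (-4860) = 27990 cm⁻¹.

27990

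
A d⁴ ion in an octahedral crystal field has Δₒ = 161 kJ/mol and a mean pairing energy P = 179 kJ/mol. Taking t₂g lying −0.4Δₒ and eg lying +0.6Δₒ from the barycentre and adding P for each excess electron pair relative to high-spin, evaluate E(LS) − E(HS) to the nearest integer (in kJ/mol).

In the high-spin limit (t₂g³ eg¹) the orbital term is -0.6Δₒ = -97 kJ/mol, with no excess pairing.
Low-spin t₂g⁴ eg⁰ gives -1.6Δₒ = -258 kJ/mol, but forming 1 extra pair costs 1P = 179 kJ/mol, so E(LS) = -258 + 179 = -79 kJ/mol.
The difference is -79 − (-97) = 18 kJ/mol, so high-spin lies lower.

18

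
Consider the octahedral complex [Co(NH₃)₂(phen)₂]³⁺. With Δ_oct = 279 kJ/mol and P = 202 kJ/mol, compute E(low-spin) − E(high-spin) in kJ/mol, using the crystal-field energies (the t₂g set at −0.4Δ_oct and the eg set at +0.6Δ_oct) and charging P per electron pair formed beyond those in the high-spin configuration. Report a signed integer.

Ligand charges: 2×(+0) from NH₃ and 2×(+0) from phen sum to +0; with overall charge +3, Co is +3.
Co³⁺: group 9, so d-count = 9 − 3 = 6.
In the high-spin limit (t₂g⁴ eg²) the orbital term is -0.4Δ_oct = -112 kJ/mol, with no excess pairing.
Low-spin t₂g⁶ eg⁰ gives -2.4Δ_oct = -670 kJ/mol, but forming 2 extra pairs costs 2P = 404 kJ/mol, so E(LS) = -670 + 404 = -266 kJ/mol.
E(LS) − E(HS) = -266 − (-112) = -154 kJ/mol.

-154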